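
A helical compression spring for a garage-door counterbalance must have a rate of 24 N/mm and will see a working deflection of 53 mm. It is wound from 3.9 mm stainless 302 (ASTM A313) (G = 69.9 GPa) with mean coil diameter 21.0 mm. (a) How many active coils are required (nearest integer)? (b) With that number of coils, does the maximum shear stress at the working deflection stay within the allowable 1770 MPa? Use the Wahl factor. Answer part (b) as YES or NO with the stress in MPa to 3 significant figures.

(a) 9 coils; (b) YES, τ_max = 1490 MPa

N_a = Gd⁴/(8D³k) = (69.9×10³)(3.9⁴)/(8·21.0³·24) = 9.094 → N_a = 9
Actual rate k = Gd⁴/(8D³·9) = 24.252 N/mm
Working load F = kδ = 24.252·53 = 1285.3 N
C = 21.0/3.9 = 5.3846; K_W = (4C−1)/(4C−4)+0.615/C = 1.2853
τ_max = K_W·8FD/(πd³) = 1.2853·1158.7 = 1489.3 MPa
τ_max ≤ 1770 MPa → acceptable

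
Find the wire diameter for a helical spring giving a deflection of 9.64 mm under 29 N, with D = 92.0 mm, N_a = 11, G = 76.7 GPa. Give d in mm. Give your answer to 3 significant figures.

Required rate k = F/δ = 29/9.64 = 3.0083 N/mm
d = (8D³N_a·k / G)^(1/4) = (8·92.0³·11·3.0083 / (76.7×10³))^0.25
  = (2687.6)^0.25 = 7.2002 mm

7.20 mm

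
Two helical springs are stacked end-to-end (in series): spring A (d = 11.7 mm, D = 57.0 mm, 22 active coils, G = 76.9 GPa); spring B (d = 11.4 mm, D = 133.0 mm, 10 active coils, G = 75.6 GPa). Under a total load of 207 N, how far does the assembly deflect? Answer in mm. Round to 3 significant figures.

35.2 mm

k_A = Gd⁴/(8D³N_a) = (76.9×10³)(11.7⁴)/(8·57.0³·22) = 44.211 N/mm
k_B = Gd⁴/(8D³N_a) = (75.6×10³)(11.4⁴)/(8·133.0³·10) = 6.7842 N/mm
Series: 1/k_eq = 1/44.211 + 1/6.7842 = 0.17002; k_eq = 5.8816 N/mm
δ = F/k_eq = 207/5.8816 = 35.194 mm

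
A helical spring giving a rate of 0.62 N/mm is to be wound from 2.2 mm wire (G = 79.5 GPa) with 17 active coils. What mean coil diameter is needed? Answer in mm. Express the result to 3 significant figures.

D = (Gd⁴/(8N_a·k))^(1/3) = (79.5×10³·2.2⁴/(8·17·0.62))^(1/3)
  = (22086.5)^(1/3) = 28.0571 mm

28.1 mm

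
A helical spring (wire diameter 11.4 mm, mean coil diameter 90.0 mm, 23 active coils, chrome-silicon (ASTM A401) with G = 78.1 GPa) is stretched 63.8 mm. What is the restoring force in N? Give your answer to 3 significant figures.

627 N

k = Gd⁴/(8D³N_a) = (78.1×10³)(11.4⁴)/(8·90.0³·23) = 9.8339 N/mm
F = k·δ = 9.8339 × 63.8 = 627.4 N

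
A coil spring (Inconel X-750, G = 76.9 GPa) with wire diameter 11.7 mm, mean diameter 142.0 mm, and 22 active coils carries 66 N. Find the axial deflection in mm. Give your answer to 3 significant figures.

k = Gd⁴/(8D³N_a) = (76.9×10³)(11.7⁴)/(8·142.0³·22) = 2.8595 N/mm
δ = F/k = 66 / 2.8595 = 23.081 mm

23.1 mm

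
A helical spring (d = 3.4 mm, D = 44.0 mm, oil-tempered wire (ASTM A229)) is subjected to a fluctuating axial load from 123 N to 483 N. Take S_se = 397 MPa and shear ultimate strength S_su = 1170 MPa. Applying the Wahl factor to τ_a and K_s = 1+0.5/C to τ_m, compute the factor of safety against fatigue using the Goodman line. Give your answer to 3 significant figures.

C = D/d = 44.0/3.4 = 12.9412; K_W = (4C−1)/(4C−4)+0.615/C = 1.1103; K_s = 1+0.5/C = 1.0386
F_a = (F_max−F_min)/2 = 180 N; F_m = (F_max+F_min)/2 = 303 N
τ_a = K_W·8F_aD/(πd³) = 1.1103 × 513.13 = 569.75 MPa
τ_m = K_s·8F_mD/(πd³) = 1.0386 × 863.77 = 897.14 MPa
Goodman: 1/n_f = τ_a/S_se + τ_m/S_su = 569.75/397 + 897.14/1170 = 1.43513 + 0.76679 = 2.2019
n_f = 1/2.2019 = 0.4541

0.454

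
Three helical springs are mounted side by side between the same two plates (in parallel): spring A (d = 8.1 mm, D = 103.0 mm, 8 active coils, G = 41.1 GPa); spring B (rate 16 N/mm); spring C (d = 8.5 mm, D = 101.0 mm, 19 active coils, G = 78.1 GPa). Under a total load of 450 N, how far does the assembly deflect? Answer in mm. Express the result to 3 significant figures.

k_A = Gd⁴/(8D³N_a) = (41.1×10³)(8.1⁴)/(8·103.0³·8) = 2.5298 N/mm
k_C = Gd⁴/(8D³N_a) = (78.1×10³)(8.5⁴)/(8·101.0³·19) = 2.6033 N/mm
Parallel: k_eq = 2.5298 + 16 + 2.6033 = 21.133 N/mm
δ = F/k_eq = 450/21.133 = 21.294 mm

21.3 mm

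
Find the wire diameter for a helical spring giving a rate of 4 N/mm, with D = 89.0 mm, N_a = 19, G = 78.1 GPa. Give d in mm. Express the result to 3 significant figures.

8.61 mm

d = (8D³N_a·k / G)^(1/4) = (8·89.0³·19·4 / (78.1×10³))^0.25
  = (5488.1)^0.25 = 8.6071 mm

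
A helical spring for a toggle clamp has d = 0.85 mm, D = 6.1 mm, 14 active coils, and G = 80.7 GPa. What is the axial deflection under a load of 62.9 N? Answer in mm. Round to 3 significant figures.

k = Gd⁴/(8D³N_a) = (80.7×10³)(0.85⁴)/(8·6.1³·14) = 1.6571 N/mm
δ = F/k = 62.9 / 1.6571 = 37.958 mm

38.0 mm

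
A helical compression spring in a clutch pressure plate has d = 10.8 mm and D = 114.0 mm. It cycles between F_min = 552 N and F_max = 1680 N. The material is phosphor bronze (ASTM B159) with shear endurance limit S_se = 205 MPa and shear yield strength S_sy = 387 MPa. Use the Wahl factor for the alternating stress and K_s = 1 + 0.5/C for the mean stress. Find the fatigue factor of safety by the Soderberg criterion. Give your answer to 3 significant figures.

C = D/d = 114.0/10.8 = 10.5556; K_W = (4C−1)/(4C−4)+0.615/C = 1.1368; K_s = 1+0.5/C = 1.0474
F_a = (F_max−F_min)/2 = 564 N; F_m = (F_max+F_min)/2 = 1116 N
τ_a = K_W·8F_aD/(πd³) = 1.1368 × 129.97 = 147.75 MPa
τ_m = K_s·8F_mD/(πd³) = 1.0474 × 257.18 = 269.36 MPa
Soderberg: 1/n_f = τ_a/S_se + τ_m/S_sy = 147.75/205 + 269.36/387 = 0.72072 + 0.69603 = 1.4167
n_f = 1/1.4167 = 0.7058

0.706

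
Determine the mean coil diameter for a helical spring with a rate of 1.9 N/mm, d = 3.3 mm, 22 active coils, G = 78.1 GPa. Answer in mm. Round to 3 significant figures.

30.3 mm

D = (Gd⁴/(8N_a·k))^(1/3) = (78.1×10³·3.3⁴/(8·22·1.9))^(1/3)
  = (27697.5)^(1/3) = 30.2561 mm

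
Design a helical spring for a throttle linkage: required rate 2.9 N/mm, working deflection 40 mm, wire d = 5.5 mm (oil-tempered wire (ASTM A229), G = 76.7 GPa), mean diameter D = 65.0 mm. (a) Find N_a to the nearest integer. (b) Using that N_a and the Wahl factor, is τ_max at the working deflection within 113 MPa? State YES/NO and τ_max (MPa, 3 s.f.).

(a) 11 coils; (b) NO, τ_max = 130 MPa

N_a = Gd⁴/(8D³k) = (76.7×10³)(5.5⁴)/(8·65.0³·2.9) = 11.02 → N_a = 11
Actual rate k = Gd⁴/(8D³·11) = 2.9042 N/mm
Working load F = kδ = 2.9042·40 = 116.17 N
C = 65.0/5.5 = 11.8182; K_W = (4C−1)/(4C−4)+0.615/C = 1.1214
τ_max = K_W·8FD/(πd³) = 1.1214·115.57 = 129.6 MPa
τ_max > 113 MPa → exceeds allowable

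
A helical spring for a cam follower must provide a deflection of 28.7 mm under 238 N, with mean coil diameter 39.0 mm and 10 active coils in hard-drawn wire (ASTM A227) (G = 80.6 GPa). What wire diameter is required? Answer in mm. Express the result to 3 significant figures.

Required rate k = F/δ = 238/28.7 = 8.2927 N/mm
d = (8D³N_a·k / G)^(1/4) = (8·39.0³·10·8.2927 / (80.6×10³))^0.25
  = (488.25)^0.25 = 4.7007 mm

4.70 mm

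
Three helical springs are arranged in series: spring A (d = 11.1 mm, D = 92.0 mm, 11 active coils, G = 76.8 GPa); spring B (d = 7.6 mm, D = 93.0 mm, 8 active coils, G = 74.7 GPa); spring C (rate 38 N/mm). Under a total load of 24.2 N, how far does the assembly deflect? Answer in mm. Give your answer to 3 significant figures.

7.06 mm

k_A = Gd⁴/(8D³N_a) = (76.8×10³)(11.1⁴)/(8·92.0³·11) = 17.014 N/mm
k_B = Gd⁴/(8D³N_a) = (74.7×10³)(7.6⁴)/(8·93.0³·8) = 4.8411 N/mm
Series: 1/k_eq = 1/17.014 + 1/4.8411 + 1/38 = 0.29165; k_eq = 3.4287 N/mm
δ = F/k_eq = 24.2/3.4287 = 7.058 mm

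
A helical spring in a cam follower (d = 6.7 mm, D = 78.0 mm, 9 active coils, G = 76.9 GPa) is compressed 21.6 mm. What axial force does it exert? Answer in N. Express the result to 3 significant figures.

98.0 N

k = Gd⁴/(8D³N_a) = (76.9×10³)(6.7⁴)/(8·78.0³·9) = 4.5353 N/mm
F = k·δ = 4.5353 × 21.6 = 97.963 N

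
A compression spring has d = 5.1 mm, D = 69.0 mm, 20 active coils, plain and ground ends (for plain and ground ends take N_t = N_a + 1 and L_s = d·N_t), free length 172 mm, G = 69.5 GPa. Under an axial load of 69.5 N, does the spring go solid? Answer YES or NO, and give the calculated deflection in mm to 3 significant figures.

k = Gd⁴/(8D³N_a) = (69.5×10³)(5.1⁴)/(8·69.0³·20) = 0.89454 N/mm
N_t = 21; L_s = 5.1·21 = 107.1 mm; δ_solid = L₀ − L_s = 172 − 107.1 = 64.9 mm
δ = F/k = 69.5/0.89454 = 77.694 mm
δ ≥ δ_solid → spring goes solid

YES, δ = 77.7 mm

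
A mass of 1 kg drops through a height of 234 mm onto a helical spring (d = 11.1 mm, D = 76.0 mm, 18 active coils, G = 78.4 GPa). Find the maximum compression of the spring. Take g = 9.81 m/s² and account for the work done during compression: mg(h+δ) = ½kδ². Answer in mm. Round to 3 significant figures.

k = Gd⁴/(8D³N_a) = (78.4×10³)(11.1⁴)/(8·76.0³·18) = 18.828 N/mm
W = mg = 1 × 9.81 = 9.81 N
½kδ² − Wδ − Wh = 0 → δ = (W + √(W² + 2kWh))/k
δ = (9.81 + √(96.236 + 86441))/18.828 = (9.81 + 294.17)/18.828 = 16.145 mm

16.1 mm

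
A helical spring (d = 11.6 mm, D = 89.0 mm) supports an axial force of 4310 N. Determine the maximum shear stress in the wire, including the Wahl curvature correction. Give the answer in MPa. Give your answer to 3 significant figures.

746 MPa

Spring index C = D/d = 89.0/11.6 = 7.6724
K_W = (4C−1)/(4C−4) + 0.615/C = 29.690/26.690 + 0.0802 = 1.1926
τ₀ = 8FD/(πd³) = 8·4310·89.0/(π·11.6³) = 3.06872e+06/4903.7 = 625.8 MPa
τ_max = K·τ₀ = 1.1926 × 625.8 = 746.3 MPa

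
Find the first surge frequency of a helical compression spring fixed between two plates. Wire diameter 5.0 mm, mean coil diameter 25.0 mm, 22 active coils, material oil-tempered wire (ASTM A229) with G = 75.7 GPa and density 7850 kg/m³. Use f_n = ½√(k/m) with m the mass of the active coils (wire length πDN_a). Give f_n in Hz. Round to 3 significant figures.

127 Hz

k = Gd⁴/(8D³N_a) = (75.7×10³)(5.0⁴)/(8·25.0³·22) = 17.205 N/mm = 17205 N/m
Wire length L = πDN_a = π·25.0·22 = 1727.9 mm
m = ρ·(πd²/4)·L = 7850 × 19.635×10⁻⁶ m² × 1.7279 m = 0.26633 kg
f_n = ½√(k/m) = 0.5·√(17205/0.26633) = 0.5·√(64600) = 127.08 Hz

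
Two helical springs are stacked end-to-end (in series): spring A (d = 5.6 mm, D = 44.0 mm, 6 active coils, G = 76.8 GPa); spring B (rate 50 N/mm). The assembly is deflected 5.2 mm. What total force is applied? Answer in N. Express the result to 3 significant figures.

k_A = Gd⁴/(8D³N_a) = (76.8×10³)(5.6⁴)/(8·44.0³·6) = 18.472 N/mm
Series: 1/k_eq = 1/18.472 + 1/50 = 0.074136; k_eq = 13.489 N/mm
F = k_eq·δ = 13.489·5.2 = 70.141 N

70.1 N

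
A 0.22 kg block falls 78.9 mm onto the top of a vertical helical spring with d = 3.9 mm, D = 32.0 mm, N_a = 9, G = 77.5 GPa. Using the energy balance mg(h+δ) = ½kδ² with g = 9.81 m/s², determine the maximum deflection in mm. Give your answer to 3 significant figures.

6.98 mm

k = Gd⁴/(8D³N_a) = (77.5×10³)(3.9⁴)/(8·32.0³·9) = 7.5994 N/mm
W = mg = 0.22 × 9.81 = 2.1582 N
½kδ² − Wδ − Wh = 0 → δ = (W + √(W² + 2kWh))/k
δ = (2.1582 + √(4.6578 + 2588.07))/7.5994 = (2.1582 + 50.919)/7.5994 = 6.9844 mm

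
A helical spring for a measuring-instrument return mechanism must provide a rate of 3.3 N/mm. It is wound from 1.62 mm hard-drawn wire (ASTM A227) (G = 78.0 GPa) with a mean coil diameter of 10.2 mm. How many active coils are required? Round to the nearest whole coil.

N_a = Gd⁴/(8D³k) = (78.0×10³ × 1.62⁴)/(8 × 10.2³ × 3.3)
    = 537223 / 28015.9 = 19.18 → 19 coils

19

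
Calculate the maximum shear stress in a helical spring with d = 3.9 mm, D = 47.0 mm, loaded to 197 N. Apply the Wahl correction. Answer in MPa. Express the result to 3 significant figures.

Spring index C = D/d = 47.0/3.9 = 12.0513
K_W = (4C−1)/(4C−4) + 0.615/C = 47.205/44.205 + 0.0510 = 1.1189
τ₀ = 8FD/(πd³) = 8·197·47.0/(π·3.9³) = 74072/186.36 = 397.48 MPa
τ_max = K·τ₀ = 1.1189 × 397.48 = 444.73 MPa

445 MPa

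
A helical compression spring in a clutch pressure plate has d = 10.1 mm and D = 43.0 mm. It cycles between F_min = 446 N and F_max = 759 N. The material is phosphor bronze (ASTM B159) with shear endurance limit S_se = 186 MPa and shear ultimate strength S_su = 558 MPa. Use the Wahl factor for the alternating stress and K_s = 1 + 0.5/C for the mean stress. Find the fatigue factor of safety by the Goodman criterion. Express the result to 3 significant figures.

C = D/d = 43.0/10.1 = 4.2574; K_W = (4C−1)/(4C−4)+0.615/C = 1.3747; K_s = 1+0.5/C = 1.1174
F_a = (F_max−F_min)/2 = 156.5 N; F_m = (F_max+F_min)/2 = 602.5 N
τ_a = K_W·8F_aD/(πd³) = 1.3747 × 16.633 = 22.865 MPa
τ_m = K_s·8F_mD/(πd³) = 1.1174 × 64.033 = 71.553 MPa
Goodman: 1/n_f = τ_a/S_se + τ_m/S_su = 22.865/186 + 71.553/558 = 0.12293 + 0.12823 = 0.25116
n_f = 1/0.25116 = 3.982

3.98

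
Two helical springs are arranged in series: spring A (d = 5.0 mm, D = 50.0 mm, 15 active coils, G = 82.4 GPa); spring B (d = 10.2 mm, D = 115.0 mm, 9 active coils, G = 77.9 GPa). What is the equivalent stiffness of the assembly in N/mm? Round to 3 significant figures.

2.37 N/mm

k_A = Gd⁴/(8D³N_a) = (82.4×10³)(5.0⁴)/(8·50.0³·15) = 3.4333 N/mm
k_B = Gd⁴/(8D³N_a) = (77.9×10³)(10.2⁴)/(8·115.0³·9) = 7.7004 N/mm
Series: 1/k_eq = 1/3.4333 + 1/7.7004 = 0.42113; k_eq = 2.3746 N/mm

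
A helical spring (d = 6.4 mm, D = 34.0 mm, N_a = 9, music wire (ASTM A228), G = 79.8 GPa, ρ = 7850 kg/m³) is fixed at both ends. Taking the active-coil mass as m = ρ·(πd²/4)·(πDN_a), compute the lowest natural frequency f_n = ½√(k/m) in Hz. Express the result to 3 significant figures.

221 Hz

k = Gd⁴/(8D³N_a) = (79.8×10³)(6.4⁴)/(8·34.0³·9) = 47.31 N/mm = 47310 N/m
Wire length L = πDN_a = π·34.0·9 = 961.33 mm
m = ρ·(πd²/4)·L = 7850 × 32.17×10⁻⁶ m² × 0.96133 m = 0.24277 kg
f_n = ½√(k/m) = 0.5·√(47310/0.24277) = 0.5·√(1.9488e+05) = 220.72 Hz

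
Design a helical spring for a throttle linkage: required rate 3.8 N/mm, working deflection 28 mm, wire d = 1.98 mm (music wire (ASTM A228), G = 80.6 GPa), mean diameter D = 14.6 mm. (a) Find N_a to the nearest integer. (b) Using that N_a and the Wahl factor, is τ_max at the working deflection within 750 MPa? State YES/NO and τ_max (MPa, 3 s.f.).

N_a = Gd⁴/(8D³k) = (80.6×10³)(1.98⁴)/(8·14.6³·3.8) = 13.09 → N_a = 13
Actual rate k = Gd⁴/(8D³·13) = 3.8274 N/mm
Working load F = kδ = 3.8274·28 = 107.17 N
C = 14.6/1.98 = 7.3737; K_W = (4C−1)/(4C−4)+0.615/C = 1.2011
τ_max = K_W·8FD/(πd³) = 1.2011·513.29 = 616.49 MPa
τ_max ≤ 750 MPa → acceptable

(a) 13 coils; (b) YES, τ_max = 616 MPa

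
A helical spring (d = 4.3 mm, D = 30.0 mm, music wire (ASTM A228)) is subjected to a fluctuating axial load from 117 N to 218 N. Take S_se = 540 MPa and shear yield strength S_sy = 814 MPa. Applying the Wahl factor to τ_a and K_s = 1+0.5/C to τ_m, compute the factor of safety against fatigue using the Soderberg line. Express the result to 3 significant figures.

3.12

C = D/d = 30.0/4.3 = 6.9767; K_W = (4C−1)/(4C−4)+0.615/C = 1.2136; K_s = 1+0.5/C = 1.0717
F_a = (F_max−F_min)/2 = 50.5 N; F_m = (F_max+F_min)/2 = 167.5 N
τ_a = K_W·8F_aD/(πd³) = 1.2136 × 48.523 = 58.889 MPa
τ_m = K_s·8F_mD/(πd³) = 1.0717 × 160.94 = 172.48 MPa
Soderberg: 1/n_f = τ_a/S_se + τ_m/S_sy = 58.889/540 + 172.48/814 = 0.10905 + 0.21189 = 0.32094
n_f = 1/0.32094 = 3.116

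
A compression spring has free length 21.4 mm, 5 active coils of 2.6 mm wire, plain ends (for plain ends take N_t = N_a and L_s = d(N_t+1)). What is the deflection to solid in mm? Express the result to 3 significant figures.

N_t = 5; L_s = 2.6·6 = 15.6 mm
δ_solid = L₀ − L_s = 21.4 − 15.6 = 5.8 mm

5.80 mm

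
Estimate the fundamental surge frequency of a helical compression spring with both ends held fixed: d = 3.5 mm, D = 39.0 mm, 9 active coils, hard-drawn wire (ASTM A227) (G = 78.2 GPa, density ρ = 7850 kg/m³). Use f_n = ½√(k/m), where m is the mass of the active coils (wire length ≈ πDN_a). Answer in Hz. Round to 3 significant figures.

k = Gd⁴/(8D³N_a) = (78.2×10³)(3.5⁴)/(8·39.0³·9) = 2.7476 N/mm = 2747.6 N/m
Wire length L = πDN_a = π·39.0·9 = 1102.7 mm
m = ρ·(πd²/4)·L = 7850 × 9.6211×10⁻⁶ m² × 1.1027 m = 0.083282 kg
f_n = ½√(k/m) = 0.5·√(2747.6/0.083282) = 0.5·√(32991) = 90.818 Hz

90.8 Hz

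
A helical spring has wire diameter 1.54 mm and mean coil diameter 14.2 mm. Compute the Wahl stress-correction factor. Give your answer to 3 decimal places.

C = D/d = 14.2/1.54 = 9.2208
K_W = (4C−1)/(4C−4) + 0.615/C = 35.883/32.883 + 0.0667 = 1.1579

1.158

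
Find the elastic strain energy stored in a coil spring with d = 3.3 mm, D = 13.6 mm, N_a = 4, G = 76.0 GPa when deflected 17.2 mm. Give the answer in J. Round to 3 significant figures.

k = Gd⁴/(8D³N_a) = (76.0×10³)(3.3⁴)/(8·13.6³·4) = 111.97 N/mm
U = ½kδ² = 0.5 × 111.97 × 17.2² = 16563 N·mm = 16.563 J

16.6 J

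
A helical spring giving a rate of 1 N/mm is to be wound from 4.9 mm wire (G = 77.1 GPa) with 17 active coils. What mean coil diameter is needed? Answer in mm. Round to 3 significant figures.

D = (Gd⁴/(8N_a·k))^(1/3) = (77.1×10³·4.9⁴/(8·17·1))^(1/3)
  = (326813)^(1/3) = 68.8811 mm

68.9 mm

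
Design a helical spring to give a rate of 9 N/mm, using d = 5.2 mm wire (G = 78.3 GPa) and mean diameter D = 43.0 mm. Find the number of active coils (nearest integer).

10

N_a = Gd⁴/(8D³k) = (78.3×10³ × 5.2⁴)/(8 × 43.0³ × 9)
    = 5.725e+07 / 5.7245e+06 = 10 → 10 coils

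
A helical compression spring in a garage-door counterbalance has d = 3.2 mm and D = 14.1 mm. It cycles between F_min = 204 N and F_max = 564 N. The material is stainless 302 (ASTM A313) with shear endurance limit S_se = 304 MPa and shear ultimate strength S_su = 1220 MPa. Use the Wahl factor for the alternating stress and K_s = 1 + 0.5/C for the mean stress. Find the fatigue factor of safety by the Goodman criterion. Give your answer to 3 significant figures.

C = D/d = 14.1/3.2 = 4.4062; K_W = (4C−1)/(4C−4)+0.615/C = 1.3598; K_s = 1+0.5/C = 1.1135
F_a = (F_max−F_min)/2 = 180 N; F_m = (F_max+F_min)/2 = 384 N
τ_a = K_W·8F_aD/(πd³) = 1.3598 × 197.23 = 268.19 MPa
τ_m = K_s·8F_mD/(πd³) = 1.1135 × 420.77 = 468.51 MPa
Goodman: 1/n_f = τ_a/S_se + τ_m/S_su = 268.19/304 + 468.51/1220 = 0.88221 + 0.38403 = 1.2662
n_f = 1/1.2662 = 0.7897

0.790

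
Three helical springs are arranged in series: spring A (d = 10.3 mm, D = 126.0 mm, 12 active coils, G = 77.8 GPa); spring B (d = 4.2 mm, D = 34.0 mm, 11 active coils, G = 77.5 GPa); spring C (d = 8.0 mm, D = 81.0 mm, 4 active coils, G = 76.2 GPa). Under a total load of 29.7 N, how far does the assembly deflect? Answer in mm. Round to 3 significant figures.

12.4 mm

k_A = Gd⁴/(8D³N_a) = (77.8×10³)(10.3⁴)/(8·126.0³·12) = 4.5598 N/mm
k_B = Gd⁴/(8D³N_a) = (77.5×10³)(4.2⁴)/(8·34.0³·11) = 6.9724 N/mm
k_C = Gd⁴/(8D³N_a) = (76.2×10³)(8.0⁴)/(8·81.0³·4) = 18.353 N/mm
Series: 1/k_eq = 1/4.5598 + 1/6.9724 + 1/18.353 = 0.41722; k_eq = 2.3968 N/mm
δ = F/k_eq = 29.7/2.3968 = 12.391 mm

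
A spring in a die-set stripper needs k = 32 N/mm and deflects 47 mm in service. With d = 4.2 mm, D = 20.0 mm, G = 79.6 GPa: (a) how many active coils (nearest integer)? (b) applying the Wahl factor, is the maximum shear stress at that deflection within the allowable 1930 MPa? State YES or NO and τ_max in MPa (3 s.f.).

N_a = Gd⁴/(8D³k) = (79.6×10³)(4.2⁴)/(8·20.0³·32) = 12.09 → N_a = 12
Actual rate k = Gd⁴/(8D³·12) = 32.251 N/mm
Working load F = kδ = 32.251·47 = 1515.8 N
C = 20.0/4.2 = 4.7619; K_W = (4C−1)/(4C−4)+0.615/C = 1.3285
τ_max = K_W·8FD/(πd³) = 1.3285·1042 = 1384.3 MPa
τ_max ≤ 1930 MPa → acceptable

(a) 12 coils; (b) YES, τ_max = 1380 MPa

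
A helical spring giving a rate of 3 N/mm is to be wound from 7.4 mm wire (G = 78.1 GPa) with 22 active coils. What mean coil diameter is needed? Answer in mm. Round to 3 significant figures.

D = (Gd⁴/(8N_a·k))^(1/3) = (78.1×10³·7.4⁴/(8·22·3))^(1/3)
  = (443551)^(1/3) = 76.2631 mm

76.3 mm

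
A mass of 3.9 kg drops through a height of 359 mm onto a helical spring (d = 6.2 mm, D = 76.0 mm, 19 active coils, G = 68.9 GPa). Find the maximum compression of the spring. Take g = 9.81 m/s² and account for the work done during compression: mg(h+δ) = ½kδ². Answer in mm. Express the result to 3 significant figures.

162 mm

k = Gd⁴/(8D³N_a) = (68.9×10³)(6.2⁴)/(8·76.0³·19) = 1.5258 N/mm
W = mg = 3.9 × 9.81 = 38.259 N
½kδ² − Wδ − Wh = 0 → δ = (W + √(W² + 2kWh))/k
δ = (38.259 + √(1463.8 + 41914.1))/1.5258 = (38.259 + 208.27)/1.5258 = 161.57 mm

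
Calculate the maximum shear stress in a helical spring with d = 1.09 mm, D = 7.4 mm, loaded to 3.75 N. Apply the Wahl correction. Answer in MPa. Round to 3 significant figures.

Spring index C = D/d = 7.4/1.09 = 6.7890
K_W = (4C−1)/(4C−4) + 0.615/C = 26.156/23.156 + 0.0906 = 1.2201
τ₀ = 8FD/(πd³) = 8·3.75·7.4/(π·1.09³) = 222/4.0685 = 54.566 MPa
τ_max = K·τ₀ = 1.2201 × 54.566 = 66.579 MPa

66.6 MPa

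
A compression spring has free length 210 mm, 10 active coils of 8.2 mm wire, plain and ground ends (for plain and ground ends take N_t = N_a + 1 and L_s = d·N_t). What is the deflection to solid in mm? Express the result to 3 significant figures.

N_t = 11; L_s = 8.2·11 = 90.2 mm
δ_solid = L₀ − L_s = 210 − 90.2 = 119.8 mm

120 mm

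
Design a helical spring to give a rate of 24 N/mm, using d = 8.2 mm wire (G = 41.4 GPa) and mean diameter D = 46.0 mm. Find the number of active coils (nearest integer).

N_a = Gd⁴/(8D³k) = (41.4×10³ × 8.2⁴)/(8 × 46.0³ × 24)
    = 1.87178e+08 / 1.86885e+07 = 10.02 → 10 coils

10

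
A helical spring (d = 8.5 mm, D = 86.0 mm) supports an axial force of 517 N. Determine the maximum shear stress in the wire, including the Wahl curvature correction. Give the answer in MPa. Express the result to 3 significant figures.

Spring index C = D/d = 86.0/8.5 = 10.1176
K_W = (4C−1)/(4C−4) + 0.615/C = 39.471/36.471 + 0.0608 = 1.1430
τ₀ = 8FD/(πd³) = 8·517·86.0/(π·8.5³) = 355696/1929.3 = 184.36 MPa
τ_max = K·τ₀ = 1.1430 × 184.36 = 210.73 MPa

211 MPa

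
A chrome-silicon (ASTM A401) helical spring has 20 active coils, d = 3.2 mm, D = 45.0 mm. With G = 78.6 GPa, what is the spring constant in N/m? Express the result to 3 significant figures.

k = Gd⁴/(8D³N_a) = (78.6×10³ × 3.2⁴) / (8 × 45.0³ × 20)
  = 8.24181e+06 / 1.458e+07 = 0.56528 N/mm = 565.28 N/m

565 N/m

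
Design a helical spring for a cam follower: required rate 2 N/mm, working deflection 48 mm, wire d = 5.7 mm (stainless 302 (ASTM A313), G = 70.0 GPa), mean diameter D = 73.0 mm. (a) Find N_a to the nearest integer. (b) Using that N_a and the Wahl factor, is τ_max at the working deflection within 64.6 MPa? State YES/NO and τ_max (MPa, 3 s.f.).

(a) 12 coils; (b) NO, τ_max = 106 MPa

N_a = Gd⁴/(8D³k) = (70.0×10³)(5.7⁴)/(8·73.0³·2) = 11.87 → N_a = 12
Actual rate k = Gd⁴/(8D³·12) = 1.9786 N/mm
Working load F = kδ = 1.9786·48 = 94.973 N
C = 73.0/5.7 = 12.8070; K_W = (4C−1)/(4C−4)+0.615/C = 1.1115
τ_max = K_W·8FD/(πd³) = 1.1115·95.332 = 105.97 MPa
τ_max > 64.6 MPa → exceeds allowable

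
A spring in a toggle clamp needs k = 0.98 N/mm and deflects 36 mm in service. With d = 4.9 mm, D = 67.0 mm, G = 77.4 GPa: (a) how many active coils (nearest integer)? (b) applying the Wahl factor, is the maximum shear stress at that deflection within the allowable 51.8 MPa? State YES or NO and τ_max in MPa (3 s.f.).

(a) 19 coils; (b) NO, τ_max = 56.3 MPa

N_a = Gd⁴/(8D³k) = (77.4×10³)(4.9⁴)/(8·67.0³·0.98) = 18.92 → N_a = 19
Actual rate k = Gd⁴/(8D³·19) = 0.97602 N/mm
Working load F = kδ = 0.97602·36 = 35.137 N
C = 67.0/4.9 = 13.6735; K_W = (4C−1)/(4C−4)+0.615/C = 1.1042
τ_max = K_W·8FD/(πd³) = 1.1042·50.955 = 56.262 MPa
τ_max > 51.8 MPa → exceeds allowable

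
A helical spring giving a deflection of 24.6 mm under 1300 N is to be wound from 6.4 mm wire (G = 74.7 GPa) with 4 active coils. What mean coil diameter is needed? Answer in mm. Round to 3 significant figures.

42.0 mm

Required rate k = F/δ = 1300/24.6 = 52.846 N/mm
D = (Gd⁴/(8N_a·k))^(1/3) = (74.7×10³·6.4⁴/(8·4·52.846))^(1/3)
  = (74110.9)^(1/3) = 42.0043 mm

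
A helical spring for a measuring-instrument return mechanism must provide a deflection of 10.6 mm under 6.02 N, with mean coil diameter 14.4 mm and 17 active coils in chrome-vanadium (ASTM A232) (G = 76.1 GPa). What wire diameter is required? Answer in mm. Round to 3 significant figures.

Required rate k = F/δ = 6.02/10.6 = 0.56792 N/mm
d = (8D³N_a·k / G)^(1/4) = (8·14.4³·17·0.56792 / (76.1×10³))^0.25
  = (3.0306)^0.25 = 1.3194 mm

1.32 mm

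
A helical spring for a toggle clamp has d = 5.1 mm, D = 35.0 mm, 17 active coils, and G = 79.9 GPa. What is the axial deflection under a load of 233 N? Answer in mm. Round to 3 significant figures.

k = Gd⁴/(8D³N_a) = (79.9×10³)(5.1⁴)/(8·35.0³·17) = 9.2701 N/mm
δ = F/k = 233 / 9.2701 = 25.135 mm

25.1 mm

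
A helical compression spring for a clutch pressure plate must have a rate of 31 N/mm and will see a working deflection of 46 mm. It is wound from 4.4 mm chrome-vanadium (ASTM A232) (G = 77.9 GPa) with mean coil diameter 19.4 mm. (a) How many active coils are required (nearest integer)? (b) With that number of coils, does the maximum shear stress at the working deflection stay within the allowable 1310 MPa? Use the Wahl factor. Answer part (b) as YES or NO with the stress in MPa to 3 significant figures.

N_a = Gd⁴/(8D³k) = (77.9×10³)(4.4⁴)/(8·19.4³·31) = 16.12 → N_a = 16
Actual rate k = Gd⁴/(8D³·16) = 31.242 N/mm
Working load F = kδ = 31.242·46 = 1437.1 N
C = 19.4/4.4 = 4.4091; K_W = (4C−1)/(4C−4)+0.615/C = 1.3595
τ_max = K_W·8FD/(πd³) = 1.3595·833.44 = 1133 MPa
τ_max ≤ 1310 MPa → acceptable

(a) 16 coils; (b) YES, τ_max = 1130 MPa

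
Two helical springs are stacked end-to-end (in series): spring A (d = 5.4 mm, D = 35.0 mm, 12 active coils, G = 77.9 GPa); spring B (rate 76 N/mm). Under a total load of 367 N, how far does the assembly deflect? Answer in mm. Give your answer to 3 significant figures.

k_A = Gd⁴/(8D³N_a) = (77.9×10³)(5.4⁴)/(8·35.0³·12) = 16.093 N/mm
Series: 1/k_eq = 1/16.093 + 1/76 = 0.075297; k_eq = 13.281 N/mm
δ = F/k_eq = 367/13.281 = 27.634 mm

27.6 mm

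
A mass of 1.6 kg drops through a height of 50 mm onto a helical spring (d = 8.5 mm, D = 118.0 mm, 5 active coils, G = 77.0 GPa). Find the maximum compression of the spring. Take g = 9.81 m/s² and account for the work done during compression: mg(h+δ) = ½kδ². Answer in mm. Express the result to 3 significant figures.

18.8 mm

k = Gd⁴/(8D³N_a) = (77.0×10³)(8.5⁴)/(8·118.0³·5) = 6.1159 N/mm
W = mg = 1.6 × 9.81 = 15.696 N
½kδ² − Wδ − Wh = 0 → δ = (W + √(W² + 2kWh))/k
δ = (15.696 + √(246.36 + 9599.52))/6.1159 = (15.696 + 99.226)/6.1159 = 18.791 mm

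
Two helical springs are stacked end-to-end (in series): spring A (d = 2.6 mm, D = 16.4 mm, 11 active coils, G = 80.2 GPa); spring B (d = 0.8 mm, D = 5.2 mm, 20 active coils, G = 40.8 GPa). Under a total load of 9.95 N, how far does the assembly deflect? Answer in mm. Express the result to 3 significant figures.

14.4 mm

k_A = Gd⁴/(8D³N_a) = (80.2×10³)(2.6⁴)/(8·16.4³·11) = 9.4418 N/mm
k_B = Gd⁴/(8D³N_a) = (40.8×10³)(0.8⁴)/(8·5.2³·20) = 0.74283 N/mm
Series: 1/k_eq = 1/9.4418 + 1/0.74283 = 1.4521; k_eq = 0.68865 N/mm
δ = F/k_eq = 9.95/0.68865 = 14.449 mm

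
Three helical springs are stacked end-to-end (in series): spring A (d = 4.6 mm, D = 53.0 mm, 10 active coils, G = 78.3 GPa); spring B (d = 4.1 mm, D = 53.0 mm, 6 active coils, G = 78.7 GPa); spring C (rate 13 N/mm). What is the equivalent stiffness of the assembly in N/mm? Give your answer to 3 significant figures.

k_A = Gd⁴/(8D³N_a) = (78.3×10³)(4.6⁴)/(8·53.0³·10) = 2.9436 N/mm
k_B = Gd⁴/(8D³N_a) = (78.7×10³)(4.1⁴)/(8·53.0³·6) = 3.112 N/mm
Series: 1/k_eq = 1/2.9436 + 1/3.112 + 1/13 = 0.73798; k_eq = 1.355 N/mm

1.36 N/mm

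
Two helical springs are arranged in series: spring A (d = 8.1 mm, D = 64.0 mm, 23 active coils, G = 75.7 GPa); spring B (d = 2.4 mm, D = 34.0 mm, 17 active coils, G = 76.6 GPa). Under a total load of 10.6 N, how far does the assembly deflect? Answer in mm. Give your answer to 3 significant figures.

k_A = Gd⁴/(8D³N_a) = (75.7×10³)(8.1⁴)/(8·64.0³·23) = 6.7558 N/mm
k_B = Gd⁴/(8D³N_a) = (76.6×10³)(2.4⁴)/(8·34.0³·17) = 0.47544 N/mm
Series: 1/k_eq = 1/6.7558 + 1/0.47544 = 2.2513; k_eq = 0.44418 N/mm
δ = F/k_eq = 10.6/0.44418 = 23.864 mm

23.9 mm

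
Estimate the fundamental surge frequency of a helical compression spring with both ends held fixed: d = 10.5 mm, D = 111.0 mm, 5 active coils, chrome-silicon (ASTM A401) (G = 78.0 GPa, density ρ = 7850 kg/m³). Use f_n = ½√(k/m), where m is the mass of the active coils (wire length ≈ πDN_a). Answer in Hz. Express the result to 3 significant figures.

60.5 Hz

k = Gd⁴/(8D³N_a) = (78.0×10³)(10.5⁴)/(8·111.0³·5) = 17.331 N/mm = 17331 N/m
Wire length L = πDN_a = π·111.0·5 = 1743.6 mm
m = ρ·(πd²/4)·L = 7850 × 86.59×10⁻⁶ m² × 1.7436 m = 1.1852 kg
f_n = ½√(k/m) = 0.5·√(17331/1.1852) = 0.5·√(14623) = 60.463 Hz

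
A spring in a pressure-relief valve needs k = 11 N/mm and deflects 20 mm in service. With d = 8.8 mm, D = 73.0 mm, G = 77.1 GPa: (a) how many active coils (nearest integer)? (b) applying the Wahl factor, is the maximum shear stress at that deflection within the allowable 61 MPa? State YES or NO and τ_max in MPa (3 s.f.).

N_a = Gd⁴/(8D³k) = (77.1×10³)(8.8⁴)/(8·73.0³·11) = 13.51 → N_a = 14
Actual rate k = Gd⁴/(8D³·14) = 10.612 N/mm
Working load F = kδ = 10.612·20 = 212.24 N
C = 73.0/8.8 = 8.2955; K_W = (4C−1)/(4C−4)+0.615/C = 1.1769
τ_max = K_W·8FD/(πd³) = 1.1769·57.895 = 68.139 MPa
τ_max > 61 MPa → exceeds allowable

(a) 14 coils; (b) NO, τ_max = 68.1 MPa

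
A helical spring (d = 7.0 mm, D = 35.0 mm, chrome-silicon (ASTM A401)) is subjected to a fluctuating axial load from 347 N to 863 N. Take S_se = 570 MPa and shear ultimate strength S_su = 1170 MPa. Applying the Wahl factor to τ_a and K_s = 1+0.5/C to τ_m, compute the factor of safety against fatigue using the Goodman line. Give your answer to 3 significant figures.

C = D/d = 35.0/7.0 = 5.0000; K_W = (4C−1)/(4C−4)+0.615/C = 1.3105; K_s = 1+0.5/C = 1.1000
F_a = (F_max−F_min)/2 = 258 N; F_m = (F_max+F_min)/2 = 605 N
τ_a = K_W·8F_aD/(πd³) = 1.3105 × 67.04 = 87.856 MPa
τ_m = K_s·8F_mD/(πd³) = 1.1000 × 157.21 = 172.93 MPa
Goodman: 1/n_f = τ_a/S_se + τ_m/S_su = 87.856/570 + 172.93/1170 = 0.15413 + 0.14780 = 0.30193
n_f = 1/0.30193 = 3.312

3.31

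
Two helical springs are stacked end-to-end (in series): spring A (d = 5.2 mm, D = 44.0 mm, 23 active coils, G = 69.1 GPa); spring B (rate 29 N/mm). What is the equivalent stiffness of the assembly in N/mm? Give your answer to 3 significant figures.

2.90 N/mm

k_A = Gd⁴/(8D³N_a) = (69.1×10³)(5.2⁴)/(8·44.0³·23) = 3.2234 N/mm
Series: 1/k_eq = 1/3.2234 + 1/29 = 0.34471; k_eq = 2.901 N/mm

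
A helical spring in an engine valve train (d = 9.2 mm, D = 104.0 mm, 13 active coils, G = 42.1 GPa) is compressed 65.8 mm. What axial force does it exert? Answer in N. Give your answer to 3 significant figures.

170 N

k = Gd⁴/(8D³N_a) = (42.1×10³)(9.2⁴)/(8·104.0³·13) = 2.5781 N/mm
F = k·δ = 2.5781 × 65.8 = 169.64 N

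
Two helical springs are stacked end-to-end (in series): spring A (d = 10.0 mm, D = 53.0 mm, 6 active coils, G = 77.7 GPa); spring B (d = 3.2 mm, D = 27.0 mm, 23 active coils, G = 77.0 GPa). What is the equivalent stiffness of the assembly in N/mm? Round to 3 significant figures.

2.18 N/mm

k_A = Gd⁴/(8D³N_a) = (77.7×10³)(10.0⁴)/(8·53.0³·6) = 108.73 N/mm
k_B = Gd⁴/(8D³N_a) = (77.0×10³)(3.2⁴)/(8·27.0³·23) = 2.2294 N/mm
Series: 1/k_eq = 1/108.73 + 1/2.2294 = 0.45775; k_eq = 2.1846 N/mm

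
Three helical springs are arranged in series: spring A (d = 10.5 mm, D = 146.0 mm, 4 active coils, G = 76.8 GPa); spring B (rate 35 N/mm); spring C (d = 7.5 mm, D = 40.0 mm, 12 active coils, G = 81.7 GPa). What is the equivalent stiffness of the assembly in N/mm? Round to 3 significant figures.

k_A = Gd⁴/(8D³N_a) = (76.8×10³)(10.5⁴)/(8·146.0³·4) = 9.3737 N/mm
k_C = Gd⁴/(8D³N_a) = (81.7×10³)(7.5⁴)/(8·40.0³·12) = 42.074 N/mm
Series: 1/k_eq = 1/9.3737 + 1/35 + 1/42.074 = 0.15902; k_eq = 6.2885 N/mm

6.29 N/mm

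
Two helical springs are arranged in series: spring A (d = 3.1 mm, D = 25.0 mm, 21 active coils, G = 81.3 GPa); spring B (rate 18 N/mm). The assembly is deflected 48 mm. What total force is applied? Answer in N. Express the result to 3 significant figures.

118 N

k_A = Gd⁴/(8D³N_a) = (81.3×10³)(3.1⁴)/(8·25.0³·21) = 2.8603 N/mm
Series: 1/k_eq = 1/2.8603 + 1/18 = 0.40517; k_eq = 2.4681 N/mm
F = k_eq·δ = 2.4681·48 = 118.47 N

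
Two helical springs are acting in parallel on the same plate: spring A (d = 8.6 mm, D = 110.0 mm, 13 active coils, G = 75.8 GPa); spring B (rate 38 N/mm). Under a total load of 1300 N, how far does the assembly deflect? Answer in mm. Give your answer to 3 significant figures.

k_A = Gd⁴/(8D³N_a) = (75.8×10³)(8.6⁴)/(8·110.0³·13) = 2.9954 N/mm
Parallel: k_eq = 2.9954 + 38 = 40.995 N/mm
δ = F/k_eq = 1300/40.995 = 31.711 mm

31.7 mm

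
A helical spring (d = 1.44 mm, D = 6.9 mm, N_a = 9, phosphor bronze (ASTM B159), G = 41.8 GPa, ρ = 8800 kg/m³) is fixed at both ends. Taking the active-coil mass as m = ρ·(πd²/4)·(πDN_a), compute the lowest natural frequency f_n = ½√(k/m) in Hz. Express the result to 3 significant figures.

824 Hz

k = Gd⁴/(8D³N_a) = (41.8×10³)(1.44⁴)/(8·6.9³·9) = 7.5988 N/mm = 7598.8 N/m
Wire length L = πDN_a = π·6.9·9 = 195.09 mm
m = ρ·(πd²/4)·L = 8800 × 1.6286×10⁻⁶ m² × 0.19509 m = 0.002796 kg
f_n = ½√(k/m) = 0.5·√(7598.8/0.002796) = 0.5·√(2.7177e+06) = 824.28 Hz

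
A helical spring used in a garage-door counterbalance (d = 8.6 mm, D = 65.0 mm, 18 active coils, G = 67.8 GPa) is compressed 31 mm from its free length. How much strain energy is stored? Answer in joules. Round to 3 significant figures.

k = Gd⁴/(8D³N_a) = (67.8×10³)(8.6⁴)/(8·65.0³·18) = 9.3782 N/mm
U = ½kδ² = 0.5 × 9.3782 × 31² = 4506.2 N·mm = 4.5062 J

4.51 J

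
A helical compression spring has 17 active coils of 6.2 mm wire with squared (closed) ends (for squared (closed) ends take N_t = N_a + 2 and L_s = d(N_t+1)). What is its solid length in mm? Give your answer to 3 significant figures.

squared (closed) ends: N_t = N_a + 2 = 17 + 2 = 19
L_s = d·(N_t+1) = 6.2 × 20 = 124 mm

124 mm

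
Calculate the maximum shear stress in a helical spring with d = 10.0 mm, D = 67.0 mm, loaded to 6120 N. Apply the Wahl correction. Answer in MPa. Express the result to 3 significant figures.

1280 MPa

Spring index C = D/d = 67.0/10.0 = 6.7000
K_W = (4C−1)/(4C−4) + 0.615/C = 25.800/22.800 + 0.0918 = 1.2234
τ₀ = 8FD/(πd³) = 8·6120·67.0/(π·10.0³) = 3.28032e+06/3141.6 = 1044.2 MPa
τ_max = K·τ₀ = 1.2234 × 1044.2 = 1277.4 MPa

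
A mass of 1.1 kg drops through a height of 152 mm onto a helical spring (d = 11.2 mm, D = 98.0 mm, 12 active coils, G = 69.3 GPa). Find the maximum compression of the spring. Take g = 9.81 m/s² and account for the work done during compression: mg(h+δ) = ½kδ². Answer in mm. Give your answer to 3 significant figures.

k = Gd⁴/(8D³N_a) = (69.3×10³)(11.2⁴)/(8·98.0³·12) = 12.069 N/mm
W = mg = 1.1 × 9.81 = 10.791 N
½kδ² − Wδ − Wh = 0 → δ = (W + √(W² + 2kWh))/k
δ = (10.791 + √(116.45 + 39590.5))/12.069 = (10.791 + 199.27)/12.069 = 17.405 mm

17.4 mm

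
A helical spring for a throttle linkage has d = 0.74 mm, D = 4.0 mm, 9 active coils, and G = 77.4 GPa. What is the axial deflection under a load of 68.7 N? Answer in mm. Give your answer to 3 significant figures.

k = Gd⁴/(8D³N_a) = (77.4×10³)(0.74⁴)/(8·4.0³·9) = 5.0368 N/mm
δ = F/k = 68.7 / 5.0368 = 13.64 mm

13.6 mm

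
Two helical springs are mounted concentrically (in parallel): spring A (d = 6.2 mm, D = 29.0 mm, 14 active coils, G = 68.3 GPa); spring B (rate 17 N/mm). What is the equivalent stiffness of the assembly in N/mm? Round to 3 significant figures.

53.9 N/mm

k_A = Gd⁴/(8D³N_a) = (68.3×10³)(6.2⁴)/(8·29.0³·14) = 36.947 N/mm
Parallel: k_eq = 36.947 + 17 = 53.947 N/mm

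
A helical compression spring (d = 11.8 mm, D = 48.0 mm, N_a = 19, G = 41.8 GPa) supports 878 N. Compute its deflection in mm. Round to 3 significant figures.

18.2 mm

k = Gd⁴/(8D³N_a) = (41.8×10³)(11.8⁴)/(8·48.0³·19) = 48.21 N/mm
δ = F/k = 878 / 48.21 = 18.212 mm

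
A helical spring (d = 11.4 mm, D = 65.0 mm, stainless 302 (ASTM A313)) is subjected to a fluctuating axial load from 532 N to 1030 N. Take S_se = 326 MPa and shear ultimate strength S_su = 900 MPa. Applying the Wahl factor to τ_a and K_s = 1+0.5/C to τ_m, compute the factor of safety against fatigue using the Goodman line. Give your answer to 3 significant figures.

4.68

C = D/d = 65.0/11.4 = 5.7018; K_W = (4C−1)/(4C−4)+0.615/C = 1.2674; K_s = 1+0.5/C = 1.0877
F_a = (F_max−F_min)/2 = 249 N; F_m = (F_max+F_min)/2 = 781 N
τ_a = K_W·8F_aD/(πd³) = 1.2674 × 27.819 = 35.257 MPa
τ_m = K_s·8F_mD/(πd³) = 1.0877 × 87.255 = 94.907 MPa
Goodman: 1/n_f = τ_a/S_se + τ_m/S_su = 35.257/326 + 94.907/900 = 0.10815 + 0.10545 = 0.2136
n_f = 1/0.2136 = 4.682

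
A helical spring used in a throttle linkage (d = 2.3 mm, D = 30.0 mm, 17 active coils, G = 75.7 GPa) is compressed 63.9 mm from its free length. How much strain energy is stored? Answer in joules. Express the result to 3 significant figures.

1.18 J

k = Gd⁴/(8D³N_a) = (75.7×10³)(2.3⁴)/(8·30.0³·17) = 0.57691 N/mm
U = ½kδ² = 0.5 × 0.57691 × 63.9² = 1177.8 N·mm = 1.1778 J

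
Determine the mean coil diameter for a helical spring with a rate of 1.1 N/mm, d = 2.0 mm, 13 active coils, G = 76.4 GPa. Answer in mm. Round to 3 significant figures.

D = (Gd⁴/(8N_a·k))^(1/3) = (76.4×10³·2.0⁴/(8·13·1.1))^(1/3)
  = (10685.3)^(1/3) = 22.0257 mm

22.0 mm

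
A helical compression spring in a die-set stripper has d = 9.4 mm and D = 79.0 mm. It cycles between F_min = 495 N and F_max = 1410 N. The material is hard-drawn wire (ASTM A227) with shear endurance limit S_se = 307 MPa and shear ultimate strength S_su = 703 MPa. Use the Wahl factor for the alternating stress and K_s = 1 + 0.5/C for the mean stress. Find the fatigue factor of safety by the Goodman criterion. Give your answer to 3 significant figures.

C = D/d = 79.0/9.4 = 8.4043; K_W = (4C−1)/(4C−4)+0.615/C = 1.1745; K_s = 1+0.5/C = 1.0595
F_a = (F_max−F_min)/2 = 457.5 N; F_m = (F_max+F_min)/2 = 952.5 N
τ_a = K_W·8F_aD/(πd³) = 1.1745 × 110.81 = 130.14 MPa
τ_m = K_s·8F_mD/(πd³) = 1.0595 × 230.7 = 244.43 MPa
Goodman: 1/n_f = τ_a/S_se + τ_m/S_su = 130.14/307 + 244.43/703 = 0.42391 + 0.34769 = 0.7716
n_f = 1/0.7716 = 1.296

1.30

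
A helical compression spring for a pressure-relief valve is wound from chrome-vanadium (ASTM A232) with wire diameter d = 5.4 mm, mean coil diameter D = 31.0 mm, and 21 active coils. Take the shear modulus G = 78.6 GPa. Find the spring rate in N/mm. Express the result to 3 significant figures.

13.4 N/mm

k = Gd⁴/(8D³N_a) = (78.6×10³ × 5.4⁴) / (8 × 31.0³ × 21)
  = 6.6834e+07 / 5.00489e+06 = 13.354 N/mm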